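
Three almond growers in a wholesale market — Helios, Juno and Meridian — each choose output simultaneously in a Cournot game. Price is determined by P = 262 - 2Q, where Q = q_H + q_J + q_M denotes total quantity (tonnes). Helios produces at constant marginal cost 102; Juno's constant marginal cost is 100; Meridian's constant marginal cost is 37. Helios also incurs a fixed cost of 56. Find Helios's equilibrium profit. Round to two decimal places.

214.28

Helios's profit: π_H = (262 - 2Q)q_H - (102q_H). Setting ∂π_H/∂q_H = 0: 160 - 4q_H - 2(q_J + q_M) = 0.
Juno's profit: π_J = (262 - 2Q)q_J - (100q_J). Setting ∂π_J/∂q_J = 0: 162 - 4q_J - 2(q_H + q_M) = 0.
Meridian's profit: π_M = (262 - 2Q)q_M - (37q_M). Setting ∂π_M/∂q_M = 0: 225 - 4q_M - 2(q_H + q_J) = 0.
Adding the 3 conditions: 547 − 4Q − 4Q = 0, i.e. Q = 547/8.
Back-substituting: q_H = (160 − 547/4)/2 = 93/8, q_J = (162 − 547/4)/2 = 101/8, q_M = (225 − 547/4)/2 = 353/8.
Price P = 262 - 2·(547/8) = 501/4.
Helios's profit: (501/4 - 102)·(93/8) - 56 = 214.2813.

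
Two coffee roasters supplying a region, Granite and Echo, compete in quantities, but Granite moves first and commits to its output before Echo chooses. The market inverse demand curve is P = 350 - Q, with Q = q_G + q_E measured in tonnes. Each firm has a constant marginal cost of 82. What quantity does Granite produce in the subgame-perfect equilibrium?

134

The follower Echo best-responds to any q_G: π_E = (350 - Q)q_E - 82q_E.
Follower FOC: 268 - q_G - 2q_E = 0, so q_E(q_G) = (268 - q_G)/2.
Granite substitutes q_E(q_G) into its own profit: π_G = q_G(350 - q_G - (268 - q_G)/2) - 82q_G = (216 - (1/2)q_G)q_G - 82q_G.
The leader's first-order condition 134 - q_G = 0 yields q_G = 134.
Then q_E = (268 - 134)/2 = 67.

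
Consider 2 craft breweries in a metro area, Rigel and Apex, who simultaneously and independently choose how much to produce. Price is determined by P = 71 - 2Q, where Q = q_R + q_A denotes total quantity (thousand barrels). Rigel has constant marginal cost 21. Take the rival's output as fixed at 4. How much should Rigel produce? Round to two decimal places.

10.50

With the rival's output fixed at 4, Rigel's profit is π_R = (71 - 2·4 - 2q_R)q_R - (21q_R) = (63 - 2q_R)q_R - (21q_R).
∂π_R/∂q_R = 42 - 4q_R = 0, so q_R = 21/2.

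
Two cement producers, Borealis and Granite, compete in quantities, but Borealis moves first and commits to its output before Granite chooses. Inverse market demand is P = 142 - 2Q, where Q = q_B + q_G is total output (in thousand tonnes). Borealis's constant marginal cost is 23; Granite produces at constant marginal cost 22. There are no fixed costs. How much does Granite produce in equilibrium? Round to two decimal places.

15.25

The follower Granite best-responds to any q_B: π_G = (142 - 2Q)q_G - 22q_G.
∂π_G/∂q_G = 120 - 2q_B - 4q_G = 0 gives the reaction function q_G = (120 - 2q_B)/4.
The leader anticipates this reaction. Substituting into P = 142 - 2Q gives P = 82 - q_B, so π_B = (82 - q_B)q_B - 23q_B.
The leader's first-order condition 59 - 2q_B = 0 yields q_B = 59/2.
Then q_G = (120 - 2·(59/2))/4 = 61/4.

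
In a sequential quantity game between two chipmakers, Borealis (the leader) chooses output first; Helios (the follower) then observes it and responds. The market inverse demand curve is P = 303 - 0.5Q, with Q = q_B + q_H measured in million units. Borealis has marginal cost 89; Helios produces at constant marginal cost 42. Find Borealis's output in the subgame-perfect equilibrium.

167

The follower Helios best-responds to any q_B: π_H = (303 - 0.5Q)q_H - 42q_H.
Setting the follower's marginal profit to zero, 261 - (1/2)q_B - q_H = 0, i.e. q_H = (261 - (1/2)q_B).
Borealis substitutes q_H(q_B) into its own profit: π_B = q_B(303 - (1/2)q_B - (261 - (1/2)q_B)/2) - 89q_B = (345/2 - (1/4)q_B)q_B - 89q_B.
Maximising: ∂π_B/∂q_B = 167/2 - (1/2)q_B = 0, giving q_B = 167.
Then q_H = (261 - (1/2)·167) = 355/2.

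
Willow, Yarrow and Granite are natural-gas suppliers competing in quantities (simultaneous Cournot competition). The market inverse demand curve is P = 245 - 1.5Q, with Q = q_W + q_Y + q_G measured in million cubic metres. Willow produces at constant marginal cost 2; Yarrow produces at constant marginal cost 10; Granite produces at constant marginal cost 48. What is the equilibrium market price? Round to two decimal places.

76.25

Willow's profit: π_W = (245 - 1.5Q)q_W - (2q_W). Setting ∂π_W/∂q_W = 0: 243 - 3q_W - (3/2)(q_Y + q_G) = 0.
Yarrow's first-order condition: 235 - 3q_Y - (3/2)(q_W + q_G) = 0.
Granite's profit: π_G = (245 - 1.5Q)q_G - (48q_G). Setting ∂π_G/∂q_G = 0: 197 - 3q_G - (3/2)(q_W + q_Y) = 0.
Adding the 3 first-order conditions: 675 − 6Q = 0, so Q = 225/2.
Back-substituting: q_W = (243 − 675/4)/(3/2) = 99/2, q_Y = (235 − 675/4)/(3/2) = 265/6, q_G = (197 − 675/4)/(3/2) = 113/6.
Total output Q = 225/2, so price P = 245 - (3/2)·(225/2) = 305/4.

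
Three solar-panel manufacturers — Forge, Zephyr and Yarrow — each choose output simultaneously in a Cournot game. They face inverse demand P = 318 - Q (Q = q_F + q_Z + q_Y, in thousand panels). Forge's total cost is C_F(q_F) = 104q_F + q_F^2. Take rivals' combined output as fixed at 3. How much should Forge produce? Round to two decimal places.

With rivals' combined output fixed at 3, Forge's profit is π_F = (318 - 3 - q_F)q_F - (104q_F + q_F²) = (315 - q_F)q_F - (104q_F + q_F²).
∂π_F/∂q_F = 211 - 4q_F = 0, so q_F = 211/4.

52.75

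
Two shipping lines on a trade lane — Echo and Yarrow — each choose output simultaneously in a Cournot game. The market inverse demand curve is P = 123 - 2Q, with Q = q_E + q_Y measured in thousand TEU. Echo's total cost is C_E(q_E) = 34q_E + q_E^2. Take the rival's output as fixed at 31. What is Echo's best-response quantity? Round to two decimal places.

4.50

With the rival's output fixed at 31, Echo's profit is π_E = (123 - 2·31 - 2q_E)q_E - (34q_E + q_E²) = (61 - 2q_E)q_E - (34q_E + q_E²).
∂π_E/∂q_E = 27 - 6q_E = 0, so q_E = 9/2.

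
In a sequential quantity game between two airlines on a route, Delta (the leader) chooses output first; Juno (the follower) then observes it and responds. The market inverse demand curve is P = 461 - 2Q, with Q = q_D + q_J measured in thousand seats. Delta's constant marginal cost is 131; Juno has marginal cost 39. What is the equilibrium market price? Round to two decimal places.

Solve by backward induction. Given q_D, the follower Juno maximises π_J = (461 - 2q_D - 2q_J)q_J - 39q_J.
Follower FOC: 422 - 2q_D - 4q_J = 0, so q_J(q_D) = (422 - 2q_D)/4.
The leader anticipates this reaction. Substituting into P = 461 - 2Q gives P = 250 - q_D, so π_D = (250 - q_D)q_D - 131q_D.
The leader's first-order condition 119 - 2q_D = 0 yields q_D = 119/2.
Then q_J = (422 - 2·(119/2))/4 = 303/4.
Total output Q = 541/4, so price P = 461 - 2·(541/4) = 381/2.

190.50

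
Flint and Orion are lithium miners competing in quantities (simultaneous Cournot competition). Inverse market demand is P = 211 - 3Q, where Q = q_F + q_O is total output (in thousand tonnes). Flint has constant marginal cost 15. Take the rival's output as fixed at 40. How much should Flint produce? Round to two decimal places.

With the rival's output fixed at 40, Flint's profit is π_F = (211 - 3·40 - 3q_F)q_F - (15q_F) = (91 - 3q_F)q_F - (15q_F).
∂π_F/∂q_F = 76 - 6q_F = 0, so q_F = 38/3.

12.67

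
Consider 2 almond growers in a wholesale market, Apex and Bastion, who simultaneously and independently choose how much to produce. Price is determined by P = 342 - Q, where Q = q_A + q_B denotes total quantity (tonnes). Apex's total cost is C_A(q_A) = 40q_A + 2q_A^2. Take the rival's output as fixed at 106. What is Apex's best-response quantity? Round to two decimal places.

With the rival's output fixed at 106, Apex's profit is π_A = (342 - 106 - q_A)q_A - (40q_A + 2q_A²) = (236 - q_A)q_A - (40q_A + 2q_A²).
∂π_A/∂q_A = 196 - 6q_A = 0, so q_A = 98/3.

32.67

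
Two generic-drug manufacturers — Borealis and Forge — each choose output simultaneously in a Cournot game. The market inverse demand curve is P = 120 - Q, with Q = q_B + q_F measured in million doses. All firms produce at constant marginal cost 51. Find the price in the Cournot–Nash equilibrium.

74

A representative firm's profit is π_i = q_i(120 - Q) - 51q_i.
Setting ∂π_i/∂q_i = 0 with rivals' quantities fixed: 69 - 2q_i - q_j = 0.
By symmetry each firm produces the same amount; substituting q_j = q_i yields q_i = 69/3 = 23.
Total output Q = 46, so price P = 120 - 46 = 74.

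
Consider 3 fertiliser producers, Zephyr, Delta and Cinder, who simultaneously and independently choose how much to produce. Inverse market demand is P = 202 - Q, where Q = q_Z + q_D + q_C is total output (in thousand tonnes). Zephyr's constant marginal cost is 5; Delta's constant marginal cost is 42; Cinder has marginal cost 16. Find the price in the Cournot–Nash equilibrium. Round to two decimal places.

Zephyr's profit: π_Z = (202 - Q)q_Z - (5q_Z). Setting ∂π_Z/∂q_Z = 0: 197 - 2q_Z - (q_D + q_C) = 0.
Delta's first-order condition: 160 - 2q_D - (q_Z + q_C) = 0.
Cinder's first-order condition: 186 - 2q_C - (q_Z + q_D) = 0.
Adding the 3 first-order conditions: 543 − 4Q = 0, so Q = 543/4.
Back-substituting: q_Z = (197 − 543/4) = 245/4, q_D = (160 − 543/4) = 97/4, q_C = (186 − 543/4) = 201/4.
Total output Q = 543/4, so price P = 202 - 543/4 = 265/4.

66.25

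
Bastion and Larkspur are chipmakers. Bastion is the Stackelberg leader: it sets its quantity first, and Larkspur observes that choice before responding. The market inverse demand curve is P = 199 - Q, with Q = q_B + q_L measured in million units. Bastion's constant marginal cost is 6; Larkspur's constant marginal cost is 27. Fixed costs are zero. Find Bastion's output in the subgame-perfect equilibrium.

The follower Larkspur best-responds to any q_B: π_L = (199 - Q)q_L - 27q_L.
∂π_L/∂q_L = 172 - q_B - 2q_L = 0 gives the reaction function q_L = (172 - q_B)/2.
Bastion substitutes q_L(q_B) into its own profit: π_B = q_B(199 - q_B - (172 - q_B)/2) - 6q_B = (113 - (1/2)q_B)q_B - 6q_B.
The leader's first-order condition 107 - q_B = 0 yields q_B = 107.
Then q_L = (172 - 107)/2 = 65/2.

107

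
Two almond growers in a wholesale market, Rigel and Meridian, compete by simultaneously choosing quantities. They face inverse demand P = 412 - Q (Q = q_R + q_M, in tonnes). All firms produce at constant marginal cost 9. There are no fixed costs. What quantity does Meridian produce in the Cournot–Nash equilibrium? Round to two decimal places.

134.33

A representative firm's profit is π_i = q_i(412 - Q) - 9q_i.
First-order condition (treating rivals' output as given): 403 - 2q_i - q_j = 0.
With identical firms every q_j equals q_i, so q_j = q_i and 403 = 3q_i, giving q_i = 403/3.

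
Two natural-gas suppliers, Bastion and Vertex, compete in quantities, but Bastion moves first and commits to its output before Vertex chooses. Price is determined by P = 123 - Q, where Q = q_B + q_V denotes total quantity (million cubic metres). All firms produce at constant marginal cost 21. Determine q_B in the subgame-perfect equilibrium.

51

Solve by backward induction. Given q_B, the follower Vertex maximises π_V = (123 - q_B - q_V)q_V - 21q_V.
Follower FOC: 102 - q_B - 2q_V = 0, so q_V(q_B) = (102 - q_B)/2.
Bastion substitutes q_V(q_B) into its own profit: π_B = q_B(123 - q_B - (102 - q_B)/2) - 21q_B = (72 - (1/2)q_B)q_B - 21q_B.
The leader's first-order condition 51 - q_B = 0 yields q_B = 51.
Then q_V = (102 - 51)/2 = 51/2.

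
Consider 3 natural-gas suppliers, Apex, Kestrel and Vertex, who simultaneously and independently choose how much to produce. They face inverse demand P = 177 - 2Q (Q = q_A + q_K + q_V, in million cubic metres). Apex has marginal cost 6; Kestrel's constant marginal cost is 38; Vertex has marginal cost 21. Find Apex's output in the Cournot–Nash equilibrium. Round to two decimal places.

Apex's profit: π_A = (177 - 2Q)q_A - (6q_A). Setting ∂π_A/∂q_A = 0: 171 - 4q_A - 2(q_K + q_V) = 0.
Kestrel's profit: π_K = (177 - 2Q)q_K - (38q_K). Setting ∂π_K/∂q_K = 0: 139 - 4q_K - 2(q_A + q_V) = 0.
Vertex's profit: π_V = (177 - 2Q)q_V - (21q_V). Setting ∂π_V/∂q_V = 0: 156 - 4q_V - 2(q_A + q_K) = 0.
Adding the 3 conditions: 466 − 4Q − 4Q = 0, i.e. Q = 233/4.
Back-substituting: q_A = (171 − 233/2)/2 = 109/4, q_K = (139 − 233/2)/2 = 45/4, q_V = (156 − 233/2)/2 = 79/4.

27.25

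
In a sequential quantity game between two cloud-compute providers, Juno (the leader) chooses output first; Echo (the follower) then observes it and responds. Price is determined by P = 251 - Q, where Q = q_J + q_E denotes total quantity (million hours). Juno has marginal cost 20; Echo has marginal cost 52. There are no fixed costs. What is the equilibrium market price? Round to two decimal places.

The follower Echo best-responds to any q_J: π_E = (251 - Q)q_E - 52q_E.
∂π_E/∂q_E = 199 - q_J - 2q_E = 0 gives the reaction function q_E = (199 - q_J)/2.
Juno substitutes q_E(q_J) into its own profit: π_J = q_J(251 - q_J - (199 - q_J)/2) - 20q_J = (303/2 - (1/2)q_J)q_J - 20q_J.
The leader's first-order condition 263/2 - q_J = 0 yields q_J = 263/2.
Then q_E = (199 - 263/2)/2 = 135/4.
Total output Q = 661/4, so price P = 251 - 661/4 = 343/4.

85.75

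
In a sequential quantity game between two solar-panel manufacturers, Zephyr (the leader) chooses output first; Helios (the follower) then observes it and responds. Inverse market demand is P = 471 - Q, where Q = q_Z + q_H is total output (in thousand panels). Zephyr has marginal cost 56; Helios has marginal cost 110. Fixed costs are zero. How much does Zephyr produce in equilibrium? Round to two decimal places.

The follower Helios best-responds to any q_Z: π_H = (471 - Q)q_H - 110q_H.
∂π_H/∂q_H = 361 - q_Z - 2q_H = 0 gives the reaction function q_H = (361 - q_Z)/2.
The leader anticipates this reaction. Substituting into P = 471 - Q gives P = 581/2 - (1/2)q_Z, so π_Z = (581/2 - (1/2)q_Z)q_Z - 56q_Z.
The leader's first-order condition 469/2 - q_Z = 0 yields q_Z = 469/2.
Then q_H = (361 - 469/2)/2 = 253/4.

234.50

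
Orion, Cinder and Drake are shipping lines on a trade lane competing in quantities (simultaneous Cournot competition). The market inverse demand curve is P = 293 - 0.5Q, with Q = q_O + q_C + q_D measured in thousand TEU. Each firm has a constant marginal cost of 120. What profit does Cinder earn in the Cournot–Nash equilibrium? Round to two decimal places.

A representative firm's profit is π_i = q_i(293 - 0.5Q) - 120q_i.
Setting ∂π_i/∂q_i = 0 with rivals' quantities fixed: 173 - q_i - (1/2)·Σ_{j≠i} q_j = 0.
With identical firms every q_j equals q_i, so Σ_{j≠i} q_j = 2q_i and 173 = 2q_i, giving q_i = 173/2.
Price P = 293 - (1/2)·(519/2) = 653/4.
Cinder's profit: (653/4 - 120)·(173/2) = 3741.1250.

3741.13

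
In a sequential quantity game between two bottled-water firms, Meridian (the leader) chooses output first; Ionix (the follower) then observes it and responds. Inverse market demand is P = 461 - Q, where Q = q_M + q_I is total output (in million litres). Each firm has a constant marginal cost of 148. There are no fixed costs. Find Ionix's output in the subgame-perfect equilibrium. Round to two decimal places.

78.25

The follower Ionix best-responds to any q_M: π_I = (461 - Q)q_I - 148q_I.
Setting the follower's marginal profit to zero, 313 - q_M - 2q_I = 0, i.e. q_I = (313 - q_M)/2.
Meridian substitutes q_I(q_M) into its own profit: π_M = q_M(461 - q_M - (313 - q_M)/2) - 148q_M = (609/2 - (1/2)q_M)q_M - 148q_M.
Leader FOC: 313/2 - q_M = 0, so q_M = 313/2.
Then q_I = (313 - 313/2)/2 = 313/4.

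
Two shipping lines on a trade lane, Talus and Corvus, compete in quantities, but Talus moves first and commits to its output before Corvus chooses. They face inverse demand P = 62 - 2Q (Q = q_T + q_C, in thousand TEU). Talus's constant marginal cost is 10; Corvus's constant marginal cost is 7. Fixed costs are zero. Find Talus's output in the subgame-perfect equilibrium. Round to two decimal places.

12.25

The follower Corvus best-responds to any q_T: π_C = (62 - 2Q)q_C - 7q_C.
Follower FOC: 55 - 2q_T - 4q_C = 0, so q_C(q_T) = (55 - 2q_T)/4.
Talus substitutes q_C(q_T) into its own profit: π_T = q_T(62 - 2q_T - (55 - 2q_T)/2) - 10q_T = (69/2 - q_T)q_T - 10q_T.
Maximising: ∂π_T/∂q_T = 49/2 - 2q_T = 0, giving q_T = 49/4.
Then q_C = (55 - 2·(49/4))/4 = 61/8.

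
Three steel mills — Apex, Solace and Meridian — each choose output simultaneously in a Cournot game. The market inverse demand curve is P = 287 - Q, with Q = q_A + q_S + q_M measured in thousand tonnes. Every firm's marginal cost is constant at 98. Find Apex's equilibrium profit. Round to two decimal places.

2232.56

Each firm earns π_i = (287 - Q)q_i - 98q_i.
Setting ∂π_i/∂q_i = 0 with rivals' quantities fixed: 189 - 2q_i - Σ_{j≠i} q_j = 0.
With identical firms every q_j equals q_i, so Σ_{j≠i} q_j = 2q_i and 189 = 4q_i, giving q_i = 189/4.
Price P = 287 - 567/4 = 581/4.
Apex's profit: (581/4 - 98)·(189/4) = 2232.5625.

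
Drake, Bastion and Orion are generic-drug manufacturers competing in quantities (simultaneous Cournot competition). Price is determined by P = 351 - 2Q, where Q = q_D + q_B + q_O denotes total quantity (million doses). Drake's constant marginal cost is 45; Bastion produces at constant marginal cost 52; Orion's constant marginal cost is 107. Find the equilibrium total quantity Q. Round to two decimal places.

Drake's profit: π_D = (351 - 2Q)q_D - (45q_D). Setting ∂π_D/∂q_D = 0: 306 - 4q_D - 2(q_B + q_O) = 0.
Bastion's first-order condition: 299 - 4q_B - 2(q_D + q_O) = 0.
Orion's first-order condition: 244 - 4q_O - 2(q_D + q_B) = 0.
Adding the 3 conditions: 849 − 4Q − 4Q = 0, i.e. Q = 849/8.
Back-substituting: q_D = (306 − 849/4)/2 = 375/8, q_B = (299 − 849/4)/2 = 347/8, q_O = (244 − 849/4)/2 = 127/8.
Total output Q = 375/8 + 347/8 + 127/8 = 849/8.

106.13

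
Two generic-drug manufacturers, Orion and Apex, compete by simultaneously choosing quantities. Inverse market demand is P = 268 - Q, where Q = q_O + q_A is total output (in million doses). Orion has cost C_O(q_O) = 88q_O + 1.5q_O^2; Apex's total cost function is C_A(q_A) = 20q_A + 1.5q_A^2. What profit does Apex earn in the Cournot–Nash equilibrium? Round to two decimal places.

Orion's profit: π_O = (268 - Q)q_O - (88q_O + (3/2)q_O²). Setting ∂π_O/∂q_O = 0: 180 - 5q_O - (q_A) = 0.
Apex's first-order condition: 248 - 5q_A - (q_O) = 0.
Best responses: q_O = (180 - q_A)/5, q_A = (248 - q_O)/5.
Solving the pair: q_O = 163/6, q_A = 265/6.
Price P = 268 - 214/3 = 590/3.
Apex's profit: (590/3)·(265/6) - 20·(265/6) - (3/2)(265/6)² = 4876.7361.

4876.74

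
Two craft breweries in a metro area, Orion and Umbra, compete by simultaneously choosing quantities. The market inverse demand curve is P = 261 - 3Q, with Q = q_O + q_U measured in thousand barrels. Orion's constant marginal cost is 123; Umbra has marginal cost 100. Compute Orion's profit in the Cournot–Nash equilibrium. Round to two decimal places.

Orion's profit: π_O = (261 - 3Q)q_O - (123q_O). Setting ∂π_O/∂q_O = 0: 138 - 6q_O - 3(q_U) = 0.
Umbra's profit: π_U = (261 - 3Q)q_U - (100q_U). Setting ∂π_U/∂q_U = 0: 161 - 6q_U - 3(q_O) = 0.
Rearranging gives the reaction functions q_O = (138 - 3q_U)/6 and q_U = (161 - 3q_O)/6.
Solving the pair: q_O = 115/9, q_U = 184/9.
Price P = 261 - 3·(299/9) = 484/3.
Orion's profit: (484/3 - 123)·(115/9) = 489.8148.

489.81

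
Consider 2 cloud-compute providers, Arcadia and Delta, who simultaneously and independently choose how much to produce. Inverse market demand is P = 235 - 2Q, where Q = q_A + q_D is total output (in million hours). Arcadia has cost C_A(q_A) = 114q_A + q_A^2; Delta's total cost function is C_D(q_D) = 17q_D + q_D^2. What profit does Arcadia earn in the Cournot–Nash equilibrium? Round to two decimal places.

246.39

Arcadia's profit: π_A = (235 - 2Q)q_A - (114q_A + q_A²). Setting ∂π_A/∂q_A = 0: 121 - 6q_A - 2(q_D) = 0.
Delta's first-order condition: 218 - 6q_D - 2(q_A) = 0.
Best responses: q_A = (121 - 2q_D)/6, q_D = (218 - 2q_A)/6.
Solving the pair: q_A = 145/16, q_D = 533/16.
Price P = 235 - 2·(339/8) = 601/4.
Arcadia's profit: (601/4)·(145/16) - 114·(145/16) - (145/16)² = 246.3867.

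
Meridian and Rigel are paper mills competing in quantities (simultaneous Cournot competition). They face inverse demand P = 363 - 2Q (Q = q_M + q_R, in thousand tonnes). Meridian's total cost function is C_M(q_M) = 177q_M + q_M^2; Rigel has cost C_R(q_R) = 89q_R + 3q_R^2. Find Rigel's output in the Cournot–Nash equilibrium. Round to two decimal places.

Meridian's profit: π_M = (363 - 2Q)q_M - (177q_M + q_M²). Setting ∂π_M/∂q_M = 0: 186 - 6q_M - 2(q_R) = 0.
Rigel's first-order condition: 274 - 10q_R - 2(q_M) = 0.
So q_M = (186 - 2q_R)/6 and q_R = (274 - 2q_M)/10.
Solving the pair: q_M = 164/7, q_R = 159/7.

22.71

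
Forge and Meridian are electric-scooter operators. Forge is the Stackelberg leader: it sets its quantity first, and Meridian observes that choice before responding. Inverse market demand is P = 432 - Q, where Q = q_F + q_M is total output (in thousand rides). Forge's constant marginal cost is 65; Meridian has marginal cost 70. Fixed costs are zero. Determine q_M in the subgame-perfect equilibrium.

The follower Meridian best-responds to any q_F: π_M = (432 - Q)q_M - 70q_M.
Follower FOC: 362 - q_F - 2q_M = 0, so q_M(q_F) = (362 - q_F)/2.
Forge substitutes q_M(q_F) into its own profit: π_F = q_F(432 - q_F - (362 - q_F)/2) - 65q_F = (251 - (1/2)q_F)q_F - 65q_F.
Leader FOC: 186 - q_F = 0, so q_F = 186.
Then q_M = (362 - 186)/2 = 88.

88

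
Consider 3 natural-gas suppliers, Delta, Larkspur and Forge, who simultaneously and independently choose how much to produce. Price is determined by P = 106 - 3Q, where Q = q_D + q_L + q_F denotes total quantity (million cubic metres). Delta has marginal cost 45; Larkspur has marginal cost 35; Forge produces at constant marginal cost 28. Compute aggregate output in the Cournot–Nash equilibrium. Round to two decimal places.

17.50

Delta's profit: π_D = (106 - 3Q)q_D - (45q_D). Setting ∂π_D/∂q_D = 0: 61 - 6q_D - 3(q_L + q_F) = 0.
Larkspur's first-order condition: 71 - 6q_L - 3(q_D + q_F) = 0.
Forge's first-order condition: 78 - 6q_F - 3(q_D + q_L) = 0.
Summing all 3 equations gives 210 − 12Q = 0, hence Q = 35/2.
Back-substituting: q_D = (61 − 105/2)/3 = 17/6, q_L = (71 − 105/2)/3 = 37/6, q_F = (78 − 105/2)/3 = 17/2.
Total output Q = 17/6 + 37/6 + 17/2 = 35/2.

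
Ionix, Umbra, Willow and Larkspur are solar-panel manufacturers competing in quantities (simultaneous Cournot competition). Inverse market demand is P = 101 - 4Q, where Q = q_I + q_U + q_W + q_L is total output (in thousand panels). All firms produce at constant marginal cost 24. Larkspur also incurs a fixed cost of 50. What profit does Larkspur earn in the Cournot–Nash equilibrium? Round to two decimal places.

9.29

A representative firm's profit is π_i = q_i(101 - 4Q) - 24q_i.
First-order condition (treating rivals' output as given): 77 - 8q_i - 4·Σ_{j≠i} q_j = 0.
With identical firms every q_j equals q_i, so Σ_{j≠i} q_j = 3q_i and 77 = 20q_i, giving q_i = 77/20.
Price P = 101 - 4·(77/5) = 197/5.
Larkspur's profit: (197/5 - 24)·(77/20) - 50 = 929/100.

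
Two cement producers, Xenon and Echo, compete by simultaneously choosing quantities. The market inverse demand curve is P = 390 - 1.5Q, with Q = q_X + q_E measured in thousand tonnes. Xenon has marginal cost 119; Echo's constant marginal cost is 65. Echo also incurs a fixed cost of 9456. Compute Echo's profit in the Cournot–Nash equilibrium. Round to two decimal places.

Xenon's profit: π_X = (390 - 1.5Q)q_X - (119q_X). Setting ∂π_X/∂q_X = 0: 271 - 3q_X - (3/2)(q_E) = 0.
Echo's first-order condition: 325 - 3q_E - (3/2)(q_X) = 0.
Rearranging gives the reaction functions q_X = (271 - (3/2)q_E)/3 and q_E = (325 - (3/2)q_X)/3.
Substituting one into the other gives q_X = 434/9 and q_E = 758/9.
Price P = 390 - (3/2)·(1192/9) = 574/3.
Echo's profit: (574/3 - 65)·(758/9) - 9456 = 1184.0741.

1184.07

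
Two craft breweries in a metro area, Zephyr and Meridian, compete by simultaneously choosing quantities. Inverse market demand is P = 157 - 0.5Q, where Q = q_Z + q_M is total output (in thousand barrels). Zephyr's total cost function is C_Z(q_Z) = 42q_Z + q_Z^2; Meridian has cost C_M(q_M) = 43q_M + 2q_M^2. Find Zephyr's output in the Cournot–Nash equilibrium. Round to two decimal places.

35.12

Zephyr's profit: π_Z = (157 - 0.5Q)q_Z - (42q_Z + q_Z²). Setting ∂π_Z/∂q_Z = 0: 115 - 3q_Z - (1/2)(q_M) = 0.
Meridian's profit: π_M = (157 - 0.5Q)q_M - (43q_M + 2q_M²). Setting ∂π_M/∂q_M = 0: 114 - 5q_M - (1/2)(q_Z) = 0.
So q_Z = (115 - (1/2)q_M)/3 and q_M = (114 - (1/2)q_Z)/5.
Substituting one into the other gives q_Z = 35.1186 and q_M = 1138/59.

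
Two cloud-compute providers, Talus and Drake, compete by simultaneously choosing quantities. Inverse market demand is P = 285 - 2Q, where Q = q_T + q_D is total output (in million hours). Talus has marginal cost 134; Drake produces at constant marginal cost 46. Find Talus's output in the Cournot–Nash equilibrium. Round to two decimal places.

Talus's profit: π_T = (285 - 2Q)q_T - (134q_T). Setting ∂π_T/∂q_T = 0: 151 - 4q_T - 2(q_D) = 0.
Drake's profit: π_D = (285 - 2Q)q_D - (46q_D). Setting ∂π_D/∂q_D = 0: 239 - 4q_D - 2(q_T) = 0.
Rearranging gives the reaction functions q_T = (151 - 2q_D)/4 and q_D = (239 - 2q_T)/4.
Substituting one into the other gives q_T = 21/2 and q_D = 109/2.

10.50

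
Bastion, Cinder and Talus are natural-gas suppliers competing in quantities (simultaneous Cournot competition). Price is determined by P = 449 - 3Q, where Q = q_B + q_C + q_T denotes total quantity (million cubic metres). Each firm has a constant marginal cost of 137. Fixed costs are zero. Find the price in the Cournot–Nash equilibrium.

Each firm earns π_i = (449 - 3Q)q_i - 137q_i.
Setting ∂π_i/∂q_i = 0 with rivals' quantities fixed: 312 - 6q_i - 3·Σ_{j≠i} q_j = 0.
With identical firms every q_j equals q_i, so Σ_{j≠i} q_j = 2q_i and 312 = 12q_i, giving q_i = 26.
Total output Q = 78, so price P = 449 - 3·78 = 215.

215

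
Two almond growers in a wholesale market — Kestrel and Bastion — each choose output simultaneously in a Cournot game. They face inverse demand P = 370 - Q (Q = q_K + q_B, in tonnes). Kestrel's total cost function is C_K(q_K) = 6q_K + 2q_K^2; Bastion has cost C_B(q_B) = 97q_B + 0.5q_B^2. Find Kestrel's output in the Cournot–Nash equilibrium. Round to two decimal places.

48.18

Kestrel's profit: π_K = (370 - Q)q_K - (6q_K + 2q_K²). Setting ∂π_K/∂q_K = 0: 364 - 6q_K - (q_B) = 0.
Bastion's profit: π_B = (370 - Q)q_B - (97q_B + (1/2)q_B²). Setting ∂π_B/∂q_B = 0: 273 - 3q_B - (q_K) = 0.
So q_K = (364 - q_B)/6 and q_B = (273 - q_K)/3.
Solving the pair: q_K = 819/17, q_B = 1274/17.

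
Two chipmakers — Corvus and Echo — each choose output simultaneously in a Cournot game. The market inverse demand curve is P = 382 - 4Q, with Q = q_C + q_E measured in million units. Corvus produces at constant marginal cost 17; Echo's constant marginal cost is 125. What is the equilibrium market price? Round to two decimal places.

174.67

Corvus's profit: π_C = (382 - 4Q)q_C - (17q_C). Setting ∂π_C/∂q_C = 0: 365 - 8q_C - 4(q_E) = 0.
Echo's first-order condition: 257 - 8q_E - 4(q_C) = 0.
So q_C = (365 - 4q_E)/8 and q_E = (257 - 4q_C)/8.
Solving the pair: q_C = 473/12, q_E = 149/12.
Total output Q = 311/6, so price P = 382 - 4·(311/6) = 524/3.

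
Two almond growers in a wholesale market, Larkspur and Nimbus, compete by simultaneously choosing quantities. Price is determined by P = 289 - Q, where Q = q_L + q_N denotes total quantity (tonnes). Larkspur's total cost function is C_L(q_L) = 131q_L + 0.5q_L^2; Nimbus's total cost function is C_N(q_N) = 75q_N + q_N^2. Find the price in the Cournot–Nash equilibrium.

Larkspur's profit: π_L = (289 - Q)q_L - (131q_L + (1/2)q_L²). Setting ∂π_L/∂q_L = 0: 158 - 3q_L - (q_N) = 0.
Nimbus's profit: π_N = (289 - Q)q_N - (75q_N + q_N²). Setting ∂π_N/∂q_N = 0: 214 - 4q_N - (q_L) = 0.
So q_L = (158 - q_N)/3 and q_N = (214 - q_L)/4.
Solving the pair: q_L = 38, q_N = 44.
Total output Q = 82, so price P = 289 - 82 = 207.

207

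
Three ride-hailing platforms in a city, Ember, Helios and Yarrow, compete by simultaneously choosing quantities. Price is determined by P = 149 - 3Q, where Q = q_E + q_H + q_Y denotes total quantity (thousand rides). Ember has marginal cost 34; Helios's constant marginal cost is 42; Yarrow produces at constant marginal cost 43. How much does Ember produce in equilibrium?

Ember's profit: π_E = (149 - 3Q)q_E - (34q_E). Setting ∂π_E/∂q_E = 0: 115 - 6q_E - 3(q_H + q_Y) = 0.
Helios's first-order condition: 107 - 6q_H - 3(q_E + q_Y) = 0.
Yarrow's first-order condition: 106 - 6q_Y - 3(q_E + q_H) = 0.
Summing all 3 equations gives 328 − 12Q = 0, hence Q = 82/3.
Back-substituting: q_E = (115 − 82)/3 = 11, q_H = (107 − 82)/3 = 25/3, q_Y = (106 − 82)/3 = 8.

11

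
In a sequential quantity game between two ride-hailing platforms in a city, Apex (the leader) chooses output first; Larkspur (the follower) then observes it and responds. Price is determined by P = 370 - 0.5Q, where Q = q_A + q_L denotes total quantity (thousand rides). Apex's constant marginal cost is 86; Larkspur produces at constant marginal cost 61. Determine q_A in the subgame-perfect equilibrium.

Solve by backward induction. Given q_A, the follower Larkspur maximises π_L = (370 - (1/2)q_A - (1/2)q_L)q_L - 61q_L.
Setting the follower's marginal profit to zero, 309 - (1/2)q_A - q_L = 0, i.e. q_L = (309 - (1/2)q_A).
Apex substitutes q_L(q_A) into its own profit: π_A = q_A(370 - (1/2)q_A - (309 - (1/2)q_A)/2) - 86q_A = (431/2 - (1/4)q_A)q_A - 86q_A.
The leader's first-order condition 259/2 - (1/2)q_A = 0 yields q_A = 259.
Then q_L = (309 - (1/2)·259) = 359/2.

259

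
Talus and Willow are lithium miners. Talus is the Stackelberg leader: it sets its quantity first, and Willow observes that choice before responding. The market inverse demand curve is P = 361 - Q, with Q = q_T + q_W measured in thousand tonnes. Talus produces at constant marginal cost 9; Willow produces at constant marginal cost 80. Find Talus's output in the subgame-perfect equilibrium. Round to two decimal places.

211.50

The follower Willow best-responds to any q_T: π_W = (361 - Q)q_W - 80q_W.
Follower FOC: 281 - q_T - 2q_W = 0, so q_W(q_T) = (281 - q_T)/2.
The leader anticipates this reaction. Substituting into P = 361 - Q gives P = 441/2 - (1/2)q_T, so π_T = (441/2 - (1/2)q_T)q_T - 9q_T.
Leader FOC: 423/2 - q_T = 0, so q_T = 423/2.
Then q_W = (281 - 423/2)/2 = 139/4.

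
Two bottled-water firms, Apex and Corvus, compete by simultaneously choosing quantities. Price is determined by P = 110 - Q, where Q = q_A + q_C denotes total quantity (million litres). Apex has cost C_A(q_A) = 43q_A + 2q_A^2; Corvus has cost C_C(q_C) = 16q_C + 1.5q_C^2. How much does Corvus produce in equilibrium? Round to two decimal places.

17.14

Apex's profit: π_A = (110 - Q)q_A - (43q_A + 2q_A²). Setting ∂π_A/∂q_A = 0: 67 - 6q_A - (q_C) = 0.
Corvus's first-order condition: 94 - 5q_C - (q_A) = 0.
Rearranging gives the reaction functions q_A = (67 - q_C)/6 and q_C = (94 - q_A)/5.
Substituting one into the other gives q_A = 241/29 and q_C = 497/29.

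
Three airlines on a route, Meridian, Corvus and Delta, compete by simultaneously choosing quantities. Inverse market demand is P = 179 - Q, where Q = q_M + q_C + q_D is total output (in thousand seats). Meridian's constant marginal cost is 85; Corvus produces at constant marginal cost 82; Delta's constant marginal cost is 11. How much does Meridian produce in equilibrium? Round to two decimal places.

Meridian's profit: π_M = (179 - Q)q_M - (85q_M). Setting ∂π_M/∂q_M = 0: 94 - 2q_M - (q_C + q_D) = 0.
Corvus's first-order condition: 97 - 2q_C - (q_M + q_D) = 0.
Delta's first-order condition: 168 - 2q_D - (q_M + q_C) = 0.
Summing all 3 equations gives 359 − 4Q = 0, hence Q = 359/4.
Back-substituting: q_M = (94 − 359/4) = 17/4, q_C = (97 − 359/4) = 29/4, q_D = (168 − 359/4) = 313/4.

4.25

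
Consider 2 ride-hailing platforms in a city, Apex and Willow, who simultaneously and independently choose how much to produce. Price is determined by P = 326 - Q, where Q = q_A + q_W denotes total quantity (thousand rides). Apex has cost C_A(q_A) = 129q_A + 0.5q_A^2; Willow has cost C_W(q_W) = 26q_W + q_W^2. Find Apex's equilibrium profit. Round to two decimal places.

2952.20

Apex's profit: π_A = (326 - Q)q_A - (129q_A + (1/2)q_A²). Setting ∂π_A/∂q_A = 0: 197 - 3q_A - (q_W) = 0.
Willow's profit: π_W = (326 - Q)q_W - (26q_W + q_W²). Setting ∂π_W/∂q_W = 0: 300 - 4q_W - (q_A) = 0.
Best responses: q_A = (197 - q_W)/3, q_W = (300 - q_A)/4.
Substituting one into the other gives q_A = 488/11 and q_W = 703/11.
Price P = 326 - 1191/11 = 217.7273.
Apex's profit: 217.7273·(488/11) - 129·(488/11) - (1/2)(488/11)² = 2952.1983.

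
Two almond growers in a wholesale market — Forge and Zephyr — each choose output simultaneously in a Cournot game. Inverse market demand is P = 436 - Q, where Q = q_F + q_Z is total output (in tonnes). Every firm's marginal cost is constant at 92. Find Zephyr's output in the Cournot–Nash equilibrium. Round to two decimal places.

Each firm earns π_i = (436 - Q)q_i - 92q_i.
First-order condition (treating rivals' output as given): 344 - 2q_i - q_j = 0.
With identical firms every q_j equals q_i, so q_j = q_i and 344 = 3q_i, giving q_i = 344/3.

114.67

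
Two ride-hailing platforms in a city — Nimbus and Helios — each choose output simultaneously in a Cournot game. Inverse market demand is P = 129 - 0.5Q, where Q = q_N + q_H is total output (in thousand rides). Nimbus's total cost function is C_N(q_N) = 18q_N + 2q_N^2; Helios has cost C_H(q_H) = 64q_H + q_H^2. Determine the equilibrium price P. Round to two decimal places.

Nimbus's profit: π_N = (129 - 0.5Q)q_N - (18q_N + 2q_N²). Setting ∂π_N/∂q_N = 0: 111 - 5q_N - (1/2)(q_H) = 0.
Helios's first-order condition: 65 - 3q_H - (1/2)(q_N) = 0.
So q_N = (111 - (1/2)q_H)/5 and q_H = (65 - (1/2)q_N)/3.
Substituting one into the other gives q_N = 1202/59 and q_H = 1078/59.
Total output Q = 38.6441, so price P = 129 - (1/2)·38.6441 = 109.6780.

109.68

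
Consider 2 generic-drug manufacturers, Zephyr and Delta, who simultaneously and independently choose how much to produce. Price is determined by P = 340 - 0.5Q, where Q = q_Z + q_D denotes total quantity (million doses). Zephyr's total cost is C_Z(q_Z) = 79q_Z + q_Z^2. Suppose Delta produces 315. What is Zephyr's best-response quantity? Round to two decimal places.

With the rival's output fixed at 315, Zephyr's profit is π_Z = (340 - (1/2)·315 - (1/2)q_Z)q_Z - (79q_Z + q_Z²) = (365/2 - (1/2)q_Z)q_Z - (79q_Z + q_Z²).
∂π_Z/∂q_Z = 207/2 - 3q_Z = 0, so q_Z = 69/2.

34.50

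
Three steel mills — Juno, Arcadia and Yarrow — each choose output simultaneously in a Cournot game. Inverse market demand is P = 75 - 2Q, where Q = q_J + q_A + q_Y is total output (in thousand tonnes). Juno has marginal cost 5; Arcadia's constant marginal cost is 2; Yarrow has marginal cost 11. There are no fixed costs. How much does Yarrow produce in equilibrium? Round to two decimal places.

6.13

Juno's profit: π_J = (75 - 2Q)q_J - (5q_J). Setting ∂π_J/∂q_J = 0: 70 - 4q_J - 2(q_A + q_Y) = 0.
Arcadia's profit: π_A = (75 - 2Q)q_A - (2q_A). Setting ∂π_A/∂q_A = 0: 73 - 4q_A - 2(q_J + q_Y) = 0.
Yarrow's profit: π_Y = (75 - 2Q)q_Y - (11q_Y). Setting ∂π_Y/∂q_Y = 0: 64 - 4q_Y - 2(q_J + q_A) = 0.
Adding the 3 conditions: 207 − 4Q − 4Q = 0, i.e. Q = 207/8.
Back-substituting: q_J = (70 − 207/4)/2 = 73/8, q_A = (73 − 207/4)/2 = 85/8, q_Y = (64 − 207/4)/2 = 49/8.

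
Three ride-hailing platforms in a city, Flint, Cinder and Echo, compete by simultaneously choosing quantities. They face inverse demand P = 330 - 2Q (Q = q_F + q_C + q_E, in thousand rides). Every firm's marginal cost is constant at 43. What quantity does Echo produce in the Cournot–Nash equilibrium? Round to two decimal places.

A representative firm's profit is π_i = q_i(330 - 2Q) - 43q_i.
Setting ∂π_i/∂q_i = 0 with rivals' quantities fixed: 287 - 4q_i - 2·Σ_{j≠i} q_j = 0.
With identical firms every q_j equals q_i, so Σ_{j≠i} q_j = 2q_i and 287 = 8q_i, giving q_i = 287/8.

35.88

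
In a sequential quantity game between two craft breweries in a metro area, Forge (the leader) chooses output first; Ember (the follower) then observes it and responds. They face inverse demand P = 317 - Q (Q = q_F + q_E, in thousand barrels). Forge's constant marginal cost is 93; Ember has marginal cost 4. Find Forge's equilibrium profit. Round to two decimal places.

2278.13

Solve by backward induction. Given q_F, the follower Ember maximises π_E = (317 - q_F - q_E)q_E - 4q_E.
Setting the follower's marginal profit to zero, 313 - q_F - 2q_E = 0, i.e. q_E = (313 - q_F)/2.
The leader anticipates this reaction. Substituting into P = 317 - Q gives P = 321/2 - (1/2)q_F, so π_F = (321/2 - (1/2)q_F)q_F - 93q_F.
Maximising: ∂π_F/∂q_F = 135/2 - q_F = 0, giving q_F = 135/2.
Then q_E = (313 - 135/2)/2 = 491/4.
Price P = 317 - 761/4 = 507/4.
Forge's profit: (507/4 - 93)·(135/2) = 2278.1250.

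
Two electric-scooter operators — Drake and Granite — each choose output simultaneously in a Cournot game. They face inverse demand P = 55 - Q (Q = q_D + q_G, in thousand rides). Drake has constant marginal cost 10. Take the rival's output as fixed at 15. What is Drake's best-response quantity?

15

With the rival's output fixed at 15, Drake's profit is π_D = (55 - 15 - q_D)q_D - (10q_D) = (40 - q_D)q_D - (10q_D).
∂π_D/∂q_D = 30 - 2q_D = 0, so q_D = 15.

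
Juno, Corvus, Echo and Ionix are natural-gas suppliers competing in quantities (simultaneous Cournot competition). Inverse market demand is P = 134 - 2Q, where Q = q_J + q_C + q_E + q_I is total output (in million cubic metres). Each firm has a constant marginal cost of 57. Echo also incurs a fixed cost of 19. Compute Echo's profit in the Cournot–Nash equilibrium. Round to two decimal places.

99.58

Each firm earns π_i = (134 - 2Q)q_i - 57q_i.
First-order condition (treating rivals' output as given): 77 - 4q_i - 2·Σ_{j≠i} q_j = 0.
With identical firms every q_j equals q_i, so Σ_{j≠i} q_j = 3q_i and 77 = 10q_i, giving q_i = 77/10.
Price P = 134 - 2·(154/5) = 362/5.
Echo's profit: (362/5 - 57)·(77/10) - 19 = 99.5800.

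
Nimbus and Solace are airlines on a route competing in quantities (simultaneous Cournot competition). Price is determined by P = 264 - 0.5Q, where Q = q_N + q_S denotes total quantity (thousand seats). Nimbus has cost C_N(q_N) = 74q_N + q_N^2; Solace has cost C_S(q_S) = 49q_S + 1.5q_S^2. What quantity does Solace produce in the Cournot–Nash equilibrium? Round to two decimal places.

Nimbus's profit: π_N = (264 - 0.5Q)q_N - (74q_N + q_N²). Setting ∂π_N/∂q_N = 0: 190 - 3q_N - (1/2)(q_S) = 0.
Solace's profit: π_S = (264 - 0.5Q)q_S - (49q_S + (3/2)q_S²). Setting ∂π_S/∂q_S = 0: 215 - 4q_S - (1/2)(q_N) = 0.
Best responses: q_N = (190 - (1/2)q_S)/3, q_S = (215 - (1/2)q_N)/4.
Solving the pair: q_N = 55.5319, q_S = 46.8085.

46.81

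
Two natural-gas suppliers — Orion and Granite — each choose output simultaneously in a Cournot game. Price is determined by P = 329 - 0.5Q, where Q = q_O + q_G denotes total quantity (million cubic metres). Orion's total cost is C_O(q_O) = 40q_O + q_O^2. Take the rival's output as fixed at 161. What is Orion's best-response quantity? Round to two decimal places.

With the rival's output fixed at 161, Orion's profit is π_O = (329 - (1/2)·161 - (1/2)q_O)q_O - (40q_O + q_O²) = (497/2 - (1/2)q_O)q_O - (40q_O + q_O²).
∂π_O/∂q_O = 417/2 - 3q_O = 0, so q_O = 139/2.

69.50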